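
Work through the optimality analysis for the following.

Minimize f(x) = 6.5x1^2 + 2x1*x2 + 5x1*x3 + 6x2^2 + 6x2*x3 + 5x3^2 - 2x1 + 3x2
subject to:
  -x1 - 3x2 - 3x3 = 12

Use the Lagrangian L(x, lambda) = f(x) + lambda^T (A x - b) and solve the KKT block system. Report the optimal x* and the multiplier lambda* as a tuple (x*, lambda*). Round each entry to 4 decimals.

Form the Lagrangian:
  L(x, lambda) = (1/2) x^T Q x + c^T x + lambda^T (A x - b)
Stationarity (grad_x L = 0): Q x + c + A^T lambda = 0.
Primal feasibility: A x = b.

This gives the KKT block system:
  [ Q   A^T ] [ x     ]   [-c ]
  [ A    0  ] [ lambda ] = [ b ]

Solving the linear system:
  x*      = (0.5238, -1.8127, -2.3619)
  lambda* = (-10.6254)
  f(x*)   = 60.5095

x* = (0.5238, -1.8127, -2.3619), lambda* = (-10.6254)


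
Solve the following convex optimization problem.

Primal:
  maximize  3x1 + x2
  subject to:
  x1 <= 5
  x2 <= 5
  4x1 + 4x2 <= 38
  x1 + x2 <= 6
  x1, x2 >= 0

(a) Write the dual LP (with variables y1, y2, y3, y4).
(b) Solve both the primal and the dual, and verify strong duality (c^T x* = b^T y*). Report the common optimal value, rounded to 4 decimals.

The standard primal-dual pair for 'max c^T x s.t. A x <= b, x >= 0' is:
  Dual:  min b^T y  s.t.  A^T y >= c,  y >= 0.

So the dual LP is:
  minimize  5y1 + 5y2 + 38y3 + 6y4
  subject to:
    y1 + 4y3 + y4 >= 3
    y2 + 4y3 + y4 >= 1
    y1, y2, y3, y4 >= 0

Solving the primal: x* = (5, 1).
  primal value c^T x* = 16.
Solving the dual: y* = (2, 0, 0, 1).
  dual value b^T y* = 16.
Strong duality: c^T x* = b^T y*. Confirmed.

16


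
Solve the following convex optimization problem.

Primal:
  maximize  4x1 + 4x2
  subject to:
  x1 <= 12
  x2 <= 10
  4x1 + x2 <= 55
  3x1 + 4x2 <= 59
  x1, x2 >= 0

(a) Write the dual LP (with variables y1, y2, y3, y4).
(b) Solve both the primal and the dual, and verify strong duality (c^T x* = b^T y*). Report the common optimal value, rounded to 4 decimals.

The standard primal-dual pair for 'max c^T x s.t. A x <= b, x >= 0' is:
  Dual:  min b^T y  s.t.  A^T y >= c,  y >= 0.

So the dual LP is:
  minimize  12y1 + 10y2 + 55y3 + 59y4
  subject to:
    y1 + 4y3 + 3y4 >= 4
    y2 + y3 + 4y4 >= 4
    y1, y2, y3, y4 >= 0

Solving the primal: x* = (12, 5.75).
  primal value c^T x* = 71.
Solving the dual: y* = (1, 0, 0, 1).
  dual value b^T y* = 71.
Strong duality: c^T x* = b^T y*. Confirmed.

71


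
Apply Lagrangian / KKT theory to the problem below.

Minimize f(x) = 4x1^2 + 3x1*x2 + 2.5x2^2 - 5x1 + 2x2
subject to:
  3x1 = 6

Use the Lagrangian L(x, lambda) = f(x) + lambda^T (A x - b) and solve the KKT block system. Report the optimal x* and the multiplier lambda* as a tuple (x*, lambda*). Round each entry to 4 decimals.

Form the Lagrangian:
  L(x, lambda) = (1/2) x^T Q x + c^T x + lambda^T (A x - b)
Stationarity (grad_x L = 0): Q x + c + A^T lambda = 0.
Primal feasibility: A x = b.

This gives the KKT block system:
  [ Q   A^T ] [ x     ]   [-c ]
  [ A    0  ] [ lambda ] = [ b ]

Solving the linear system:
  x*      = (2, -1.6)
  lambda* = (-2.0667)
  f(x*)   = -0.4

x* = (2, -1.6), lambda* = (-2.0667)


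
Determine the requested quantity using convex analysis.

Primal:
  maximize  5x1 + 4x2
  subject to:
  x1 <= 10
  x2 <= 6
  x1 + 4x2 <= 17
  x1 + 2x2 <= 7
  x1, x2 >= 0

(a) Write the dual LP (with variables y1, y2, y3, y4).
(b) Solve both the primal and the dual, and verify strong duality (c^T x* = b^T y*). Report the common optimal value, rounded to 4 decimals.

The standard primal-dual pair for 'max c^T x s.t. A x <= b, x >= 0' is:
  Dual:  min b^T y  s.t.  A^T y >= c,  y >= 0.

So the dual LP is:
  minimize  10y1 + 6y2 + 17y3 + 7y4
  subject to:
    y1 + y3 + y4 >= 5
    y2 + 4y3 + 2y4 >= 4
    y1, y2, y3, y4 >= 0

Solving the primal: x* = (7, 0).
  primal value c^T x* = 35.
Solving the dual: y* = (0, 0, 0, 5).
  dual value b^T y* = 35.
Strong duality: c^T x* = b^T y*. Confirmed.

35


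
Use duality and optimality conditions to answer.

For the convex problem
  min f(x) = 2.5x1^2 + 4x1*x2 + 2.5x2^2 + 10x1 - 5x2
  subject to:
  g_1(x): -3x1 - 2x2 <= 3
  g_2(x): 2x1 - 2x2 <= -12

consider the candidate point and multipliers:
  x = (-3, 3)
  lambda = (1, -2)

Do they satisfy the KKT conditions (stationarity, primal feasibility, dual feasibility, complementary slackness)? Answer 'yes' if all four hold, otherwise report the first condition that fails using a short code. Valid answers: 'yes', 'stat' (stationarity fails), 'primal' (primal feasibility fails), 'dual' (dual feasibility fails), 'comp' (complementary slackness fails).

Gradient of f: grad f(x) = Q x + c = (7, -2)
Constraint values g_i(x) = a_i^T x - b_i:
  g_1((-3, 3)) = 0
  g_2((-3, 3)) = 0
Stationarity residual: grad f(x) + sum_i lambda_i a_i = (0, 0)
  -> stationarity OK
Primal feasibility (all g_i <= 0): OK
Dual feasibility (all lambda_i >= 0): FAILS
Complementary slackness (lambda_i * g_i(x) = 0 for all i): OK

Verdict: the first failing condition is dual_feasibility -> dual.

dual


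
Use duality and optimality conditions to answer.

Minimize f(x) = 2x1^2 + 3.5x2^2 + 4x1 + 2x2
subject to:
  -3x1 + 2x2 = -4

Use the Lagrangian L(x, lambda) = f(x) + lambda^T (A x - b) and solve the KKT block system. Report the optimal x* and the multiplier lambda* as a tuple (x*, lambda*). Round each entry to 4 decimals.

Form the Lagrangian:
  L(x, lambda) = (1/2) x^T Q x + c^T x + lambda^T (A x - b)
Stationarity (grad_x L = 0): Q x + c + A^T lambda = 0.
Primal feasibility: A x = b.

This gives the KKT block system:
  [ Q   A^T ] [ x     ]   [-c ]
  [ A    0  ] [ lambda ] = [ b ]

Solving the linear system:
  x*      = (0.7089, -0.9367)
  lambda* = (2.2785)
  f(x*)   = 5.038

x* = (0.7089, -0.9367), lambda* = (2.2785)


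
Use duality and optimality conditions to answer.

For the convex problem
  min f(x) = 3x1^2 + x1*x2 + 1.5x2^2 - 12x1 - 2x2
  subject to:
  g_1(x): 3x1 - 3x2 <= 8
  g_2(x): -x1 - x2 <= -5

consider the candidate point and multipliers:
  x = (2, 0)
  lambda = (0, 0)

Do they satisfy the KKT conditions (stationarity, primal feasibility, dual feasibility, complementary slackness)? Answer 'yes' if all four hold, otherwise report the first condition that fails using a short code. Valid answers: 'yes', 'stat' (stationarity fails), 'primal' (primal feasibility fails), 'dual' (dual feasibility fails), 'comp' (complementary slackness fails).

Gradient of f: grad f(x) = Q x + c = (0, 0)
Constraint values g_i(x) = a_i^T x - b_i:
  g_1((2, 0)) = -2
  g_2((2, 0)) = 3
Stationarity residual: grad f(x) + sum_i lambda_i a_i = (0, 0)
  -> stationarity OK
Primal feasibility (all g_i <= 0): FAILS
Dual feasibility (all lambda_i >= 0): OK
Complementary slackness (lambda_i * g_i(x) = 0 for all i): OK

Verdict: the first failing condition is primal_feasibility -> primal.

primal


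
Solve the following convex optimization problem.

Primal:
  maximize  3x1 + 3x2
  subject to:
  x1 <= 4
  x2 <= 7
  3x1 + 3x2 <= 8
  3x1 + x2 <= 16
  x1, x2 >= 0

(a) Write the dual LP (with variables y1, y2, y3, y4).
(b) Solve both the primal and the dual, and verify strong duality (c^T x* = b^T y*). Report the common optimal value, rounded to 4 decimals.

The standard primal-dual pair for 'max c^T x s.t. A x <= b, x >= 0' is:
  Dual:  min b^T y  s.t.  A^T y >= c,  y >= 0.

So the dual LP is:
  minimize  4y1 + 7y2 + 8y3 + 16y4
  subject to:
    y1 + 3y3 + 3y4 >= 3
    y2 + 3y3 + y4 >= 3
    y1, y2, y3, y4 >= 0

Solving the primal: x* = (2.6667, 0).
  primal value c^T x* = 8.
Solving the dual: y* = (0, 0, 1, 0).
  dual value b^T y* = 8.
Strong duality: c^T x* = b^T y*. Confirmed.

8


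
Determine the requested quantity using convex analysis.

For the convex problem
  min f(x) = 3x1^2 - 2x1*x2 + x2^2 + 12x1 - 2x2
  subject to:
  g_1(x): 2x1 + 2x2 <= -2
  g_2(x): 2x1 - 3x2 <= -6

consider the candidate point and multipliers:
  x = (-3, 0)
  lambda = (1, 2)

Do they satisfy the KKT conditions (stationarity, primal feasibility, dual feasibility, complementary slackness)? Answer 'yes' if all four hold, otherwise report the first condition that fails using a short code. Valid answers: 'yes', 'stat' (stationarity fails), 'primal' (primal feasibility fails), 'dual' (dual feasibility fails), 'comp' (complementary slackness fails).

Gradient of f: grad f(x) = Q x + c = (-6, 4)
Constraint values g_i(x) = a_i^T x - b_i:
  g_1((-3, 0)) = -4
  g_2((-3, 0)) = 0
Stationarity residual: grad f(x) + sum_i lambda_i a_i = (0, 0)
  -> stationarity OK
Primal feasibility (all g_i <= 0): OK
Dual feasibility (all lambda_i >= 0): OK
Complementary slackness (lambda_i * g_i(x) = 0 for all i): FAILS

Verdict: the first failing condition is complementary_slackness -> comp.

comp


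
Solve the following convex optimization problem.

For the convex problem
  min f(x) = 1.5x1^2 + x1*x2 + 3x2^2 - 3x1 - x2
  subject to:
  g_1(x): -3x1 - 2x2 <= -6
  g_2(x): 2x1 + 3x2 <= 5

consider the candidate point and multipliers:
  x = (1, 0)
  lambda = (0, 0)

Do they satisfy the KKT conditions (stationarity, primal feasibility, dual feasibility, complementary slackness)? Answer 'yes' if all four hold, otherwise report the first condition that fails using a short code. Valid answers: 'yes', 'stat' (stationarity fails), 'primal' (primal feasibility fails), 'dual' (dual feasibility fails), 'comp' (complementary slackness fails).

Gradient of f: grad f(x) = Q x + c = (0, 0)
Constraint values g_i(x) = a_i^T x - b_i:
  g_1((1, 0)) = 3
  g_2((1, 0)) = -3
Stationarity residual: grad f(x) + sum_i lambda_i a_i = (0, 0)
  -> stationarity OK
Primal feasibility (all g_i <= 0): FAILS
Dual feasibility (all lambda_i >= 0): OK
Complementary slackness (lambda_i * g_i(x) = 0 for all i): OK

Verdict: the first failing condition is primal_feasibility -> primal.

primal


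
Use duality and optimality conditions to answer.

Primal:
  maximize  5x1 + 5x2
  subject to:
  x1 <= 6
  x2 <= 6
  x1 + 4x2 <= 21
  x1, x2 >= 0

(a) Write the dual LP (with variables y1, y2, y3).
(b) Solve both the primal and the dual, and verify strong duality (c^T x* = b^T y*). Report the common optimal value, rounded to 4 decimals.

The standard primal-dual pair for 'max c^T x s.t. A x <= b, x >= 0' is:
  Dual:  min b^T y  s.t.  A^T y >= c,  y >= 0.

So the dual LP is:
  minimize  6y1 + 6y2 + 21y3
  subject to:
    y1 + y3 >= 5
    y2 + 4y3 >= 5
    y1, y2, y3 >= 0

Solving the primal: x* = (6, 3.75).
  primal value c^T x* = 48.75.
Solving the dual: y* = (3.75, 0, 1.25).
  dual value b^T y* = 48.75.
Strong duality: c^T x* = b^T y*. Confirmed.

48.75


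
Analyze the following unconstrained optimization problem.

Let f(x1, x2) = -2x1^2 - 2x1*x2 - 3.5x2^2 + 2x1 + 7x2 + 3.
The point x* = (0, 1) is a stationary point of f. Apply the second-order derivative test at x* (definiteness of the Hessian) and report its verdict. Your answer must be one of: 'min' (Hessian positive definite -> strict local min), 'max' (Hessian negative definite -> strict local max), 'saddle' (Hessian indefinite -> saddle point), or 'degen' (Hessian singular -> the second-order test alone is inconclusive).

Compute the Hessian H = grad^2 f:
  H = [[-4, -2], [-2, -7]]
Verify stationarity: grad f(x*) = H x* + g = (0, 0).
Eigenvalues of H: -8, -3.
Both eigenvalues < 0, so H is negative definite -> x* is a strict local max.

max


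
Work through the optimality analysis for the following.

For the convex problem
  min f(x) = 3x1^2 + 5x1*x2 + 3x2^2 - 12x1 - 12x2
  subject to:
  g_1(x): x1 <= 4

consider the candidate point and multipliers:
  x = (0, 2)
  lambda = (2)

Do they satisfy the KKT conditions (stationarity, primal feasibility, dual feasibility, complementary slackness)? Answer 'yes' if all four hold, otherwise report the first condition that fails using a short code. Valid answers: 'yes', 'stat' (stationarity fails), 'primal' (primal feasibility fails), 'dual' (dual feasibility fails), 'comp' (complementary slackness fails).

Gradient of f: grad f(x) = Q x + c = (-2, 0)
Constraint values g_i(x) = a_i^T x - b_i:
  g_1((0, 2)) = -4
Stationarity residual: grad f(x) + sum_i lambda_i a_i = (0, 0)
  -> stationarity OK
Primal feasibility (all g_i <= 0): OK
Dual feasibility (all lambda_i >= 0): OK
Complementary slackness (lambda_i * g_i(x) = 0 for all i): FAILS

Verdict: the first failing condition is complementary_slackness -> comp.

comp


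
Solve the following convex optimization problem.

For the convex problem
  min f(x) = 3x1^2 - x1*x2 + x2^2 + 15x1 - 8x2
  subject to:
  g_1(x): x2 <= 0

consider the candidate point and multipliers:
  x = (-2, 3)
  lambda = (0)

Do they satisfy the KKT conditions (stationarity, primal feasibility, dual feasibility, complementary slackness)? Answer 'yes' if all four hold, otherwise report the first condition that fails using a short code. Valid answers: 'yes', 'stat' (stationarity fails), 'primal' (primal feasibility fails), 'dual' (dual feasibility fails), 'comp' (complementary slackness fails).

Gradient of f: grad f(x) = Q x + c = (0, 0)
Constraint values g_i(x) = a_i^T x - b_i:
  g_1((-2, 3)) = 3
Stationarity residual: grad f(x) + sum_i lambda_i a_i = (0, 0)
  -> stationarity OK
Primal feasibility (all g_i <= 0): FAILS
Dual feasibility (all lambda_i >= 0): OK
Complementary slackness (lambda_i * g_i(x) = 0 for all i): OK

Verdict: the first failing condition is primal_feasibility -> primal.

primal


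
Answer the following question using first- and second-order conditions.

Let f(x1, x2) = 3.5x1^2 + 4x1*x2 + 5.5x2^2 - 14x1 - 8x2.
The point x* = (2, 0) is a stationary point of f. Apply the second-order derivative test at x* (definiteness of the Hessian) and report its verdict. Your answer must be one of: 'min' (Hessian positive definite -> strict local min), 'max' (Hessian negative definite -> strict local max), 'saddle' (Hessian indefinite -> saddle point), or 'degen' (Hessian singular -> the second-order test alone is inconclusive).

Compute the Hessian H = grad^2 f:
  H = [[7, 4], [4, 11]]
Verify stationarity: grad f(x*) = H x* + g = (0, 0).
Eigenvalues of H: 4.5279, 13.4721.
Both eigenvalues > 0, so H is positive definite -> x* is a strict local min.

min


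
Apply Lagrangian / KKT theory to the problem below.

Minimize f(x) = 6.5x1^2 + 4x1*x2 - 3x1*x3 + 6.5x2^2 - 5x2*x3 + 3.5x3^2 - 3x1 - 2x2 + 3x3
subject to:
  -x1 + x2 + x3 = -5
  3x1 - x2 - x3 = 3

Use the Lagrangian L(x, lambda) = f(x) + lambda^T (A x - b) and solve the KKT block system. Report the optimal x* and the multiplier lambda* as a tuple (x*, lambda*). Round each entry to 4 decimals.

Form the Lagrangian:
  L(x, lambda) = (1/2) x^T Q x + c^T x + lambda^T (A x - b)
Stationarity (grad_x L = 0): Q x + c + A^T lambda = 0.
Primal feasibility: A x = b.

This gives the KKT block system:
  [ Q   A^T ] [ x     ]   [-c ]
  [ A    0  ] [ lambda ] = [ b ]

Solving the linear system:
  x*      = (-1, -2, -4)
  lambda* = (24, 12)
  f(x*)   = 39.5

x* = (-1, -2, -4), lambda* = (24, 12)


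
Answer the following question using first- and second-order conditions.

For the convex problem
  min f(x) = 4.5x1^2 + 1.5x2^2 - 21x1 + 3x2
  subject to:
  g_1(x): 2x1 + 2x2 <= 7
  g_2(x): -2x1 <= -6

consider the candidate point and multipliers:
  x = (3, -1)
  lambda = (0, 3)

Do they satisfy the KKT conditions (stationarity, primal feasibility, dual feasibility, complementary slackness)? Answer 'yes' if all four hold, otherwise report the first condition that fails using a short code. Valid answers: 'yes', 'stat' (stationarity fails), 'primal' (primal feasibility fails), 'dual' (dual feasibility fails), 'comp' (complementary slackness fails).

Gradient of f: grad f(x) = Q x + c = (6, 0)
Constraint values g_i(x) = a_i^T x - b_i:
  g_1((3, -1)) = -3
  g_2((3, -1)) = 0
Stationarity residual: grad f(x) + sum_i lambda_i a_i = (0, 0)
  -> stationarity OK
Primal feasibility (all g_i <= 0): OK
Dual feasibility (all lambda_i >= 0): OK
Complementary slackness (lambda_i * g_i(x) = 0 for all i): OK

Verdict: yes, KKT holds.

yes


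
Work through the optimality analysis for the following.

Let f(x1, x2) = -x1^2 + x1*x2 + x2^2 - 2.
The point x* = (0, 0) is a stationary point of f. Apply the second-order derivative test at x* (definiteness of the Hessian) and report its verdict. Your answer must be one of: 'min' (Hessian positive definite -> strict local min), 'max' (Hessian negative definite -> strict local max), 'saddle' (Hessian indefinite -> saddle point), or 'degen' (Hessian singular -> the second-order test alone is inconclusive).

Compute the Hessian H = grad^2 f:
  H = [[-2, 1], [1, 2]]
Verify stationarity: grad f(x*) = H x* + g = (0, 0).
Eigenvalues of H: -2.2361, 2.2361.
Eigenvalues have mixed signs, so H is indefinite -> x* is a saddle point.

saddle


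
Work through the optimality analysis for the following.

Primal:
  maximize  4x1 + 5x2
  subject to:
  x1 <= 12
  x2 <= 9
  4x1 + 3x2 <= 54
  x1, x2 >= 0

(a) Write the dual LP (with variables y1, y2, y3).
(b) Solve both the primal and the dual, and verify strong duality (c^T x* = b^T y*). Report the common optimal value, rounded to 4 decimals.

The standard primal-dual pair for 'max c^T x s.t. A x <= b, x >= 0' is:
  Dual:  min b^T y  s.t.  A^T y >= c,  y >= 0.

So the dual LP is:
  minimize  12y1 + 9y2 + 54y3
  subject to:
    y1 + 4y3 >= 4
    y2 + 3y3 >= 5
    y1, y2, y3 >= 0

Solving the primal: x* = (6.75, 9).
  primal value c^T x* = 72.
Solving the dual: y* = (0, 2, 1).
  dual value b^T y* = 72.
Strong duality: c^T x* = b^T y*. Confirmed.

72


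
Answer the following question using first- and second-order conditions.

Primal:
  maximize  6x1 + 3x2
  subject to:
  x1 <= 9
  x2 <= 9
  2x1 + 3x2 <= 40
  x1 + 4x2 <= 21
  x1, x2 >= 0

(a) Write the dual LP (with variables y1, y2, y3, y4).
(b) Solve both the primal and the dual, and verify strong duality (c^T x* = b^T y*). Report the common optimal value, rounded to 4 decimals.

The standard primal-dual pair for 'max c^T x s.t. A x <= b, x >= 0' is:
  Dual:  min b^T y  s.t.  A^T y >= c,  y >= 0.

So the dual LP is:
  minimize  9y1 + 9y2 + 40y3 + 21y4
  subject to:
    y1 + 2y3 + y4 >= 6
    y2 + 3y3 + 4y4 >= 3
    y1, y2, y3, y4 >= 0

Solving the primal: x* = (9, 3).
  primal value c^T x* = 63.
Solving the dual: y* = (5.25, 0, 0, 0.75).
  dual value b^T y* = 63.
Strong duality: c^T x* = b^T y*. Confirmed.

63


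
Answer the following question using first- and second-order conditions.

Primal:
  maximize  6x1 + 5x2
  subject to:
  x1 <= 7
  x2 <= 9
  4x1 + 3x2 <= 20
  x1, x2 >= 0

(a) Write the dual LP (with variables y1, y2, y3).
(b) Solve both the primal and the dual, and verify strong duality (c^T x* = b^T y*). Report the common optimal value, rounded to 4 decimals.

The standard primal-dual pair for 'max c^T x s.t. A x <= b, x >= 0' is:
  Dual:  min b^T y  s.t.  A^T y >= c,  y >= 0.

So the dual LP is:
  minimize  7y1 + 9y2 + 20y3
  subject to:
    y1 + 4y3 >= 6
    y2 + 3y3 >= 5
    y1, y2, y3 >= 0

Solving the primal: x* = (0, 6.6667).
  primal value c^T x* = 33.3333.
Solving the dual: y* = (0, 0, 1.6667).
  dual value b^T y* = 33.3333.
Strong duality: c^T x* = b^T y*. Confirmed.

33.3333


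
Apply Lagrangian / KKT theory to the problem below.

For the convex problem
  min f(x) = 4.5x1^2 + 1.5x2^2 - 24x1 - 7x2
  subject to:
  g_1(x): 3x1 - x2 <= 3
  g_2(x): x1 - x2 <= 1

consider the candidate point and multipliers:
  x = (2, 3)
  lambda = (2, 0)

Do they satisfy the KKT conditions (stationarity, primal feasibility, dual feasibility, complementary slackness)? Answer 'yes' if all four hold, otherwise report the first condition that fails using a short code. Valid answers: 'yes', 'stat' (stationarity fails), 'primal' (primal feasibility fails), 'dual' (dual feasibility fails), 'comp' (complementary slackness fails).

Gradient of f: grad f(x) = Q x + c = (-6, 2)
Constraint values g_i(x) = a_i^T x - b_i:
  g_1((2, 3)) = 0
  g_2((2, 3)) = -2
Stationarity residual: grad f(x) + sum_i lambda_i a_i = (0, 0)
  -> stationarity OK
Primal feasibility (all g_i <= 0): OK
Dual feasibility (all lambda_i >= 0): OK
Complementary slackness (lambda_i * g_i(x) = 0 for all i): OK

Verdict: yes, KKT holds.

yes


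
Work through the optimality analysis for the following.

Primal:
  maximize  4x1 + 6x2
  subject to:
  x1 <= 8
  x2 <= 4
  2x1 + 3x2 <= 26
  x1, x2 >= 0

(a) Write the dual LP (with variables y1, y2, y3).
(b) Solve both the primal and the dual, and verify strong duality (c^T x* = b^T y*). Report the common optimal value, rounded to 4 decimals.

The standard primal-dual pair for 'max c^T x s.t. A x <= b, x >= 0' is:
  Dual:  min b^T y  s.t.  A^T y >= c,  y >= 0.

So the dual LP is:
  minimize  8y1 + 4y2 + 26y3
  subject to:
    y1 + 2y3 >= 4
    y2 + 3y3 >= 6
    y1, y2, y3 >= 0

Solving the primal: x* = (7, 4).
  primal value c^T x* = 52.
Solving the dual: y* = (0, 0, 2).
  dual value b^T y* = 52.
Strong duality: c^T x* = b^T y*. Confirmed.

52


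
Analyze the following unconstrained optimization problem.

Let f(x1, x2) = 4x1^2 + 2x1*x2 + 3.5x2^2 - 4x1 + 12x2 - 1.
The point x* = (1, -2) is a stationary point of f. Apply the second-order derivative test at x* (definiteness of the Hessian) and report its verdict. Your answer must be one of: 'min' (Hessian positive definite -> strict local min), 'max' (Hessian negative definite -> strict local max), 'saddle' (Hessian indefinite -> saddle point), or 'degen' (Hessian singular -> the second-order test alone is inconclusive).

Compute the Hessian H = grad^2 f:
  H = [[8, 2], [2, 7]]
Verify stationarity: grad f(x*) = H x* + g = (0, 0).
Eigenvalues of H: 5.4384, 9.5616.
Both eigenvalues > 0, so H is positive definite -> x* is a strict local min.

min


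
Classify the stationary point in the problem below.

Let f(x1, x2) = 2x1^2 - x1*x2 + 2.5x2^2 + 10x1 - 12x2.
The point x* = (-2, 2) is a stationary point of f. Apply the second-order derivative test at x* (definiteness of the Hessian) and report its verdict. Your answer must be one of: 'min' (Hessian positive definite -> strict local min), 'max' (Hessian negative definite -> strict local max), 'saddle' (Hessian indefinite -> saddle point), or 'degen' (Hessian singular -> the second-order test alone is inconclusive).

Compute the Hessian H = grad^2 f:
  H = [[4, -1], [-1, 5]]
Verify stationarity: grad f(x*) = H x* + g = (0, 0).
Eigenvalues of H: 3.382, 5.618.
Both eigenvalues > 0, so H is positive definite -> x* is a strict local min.

min


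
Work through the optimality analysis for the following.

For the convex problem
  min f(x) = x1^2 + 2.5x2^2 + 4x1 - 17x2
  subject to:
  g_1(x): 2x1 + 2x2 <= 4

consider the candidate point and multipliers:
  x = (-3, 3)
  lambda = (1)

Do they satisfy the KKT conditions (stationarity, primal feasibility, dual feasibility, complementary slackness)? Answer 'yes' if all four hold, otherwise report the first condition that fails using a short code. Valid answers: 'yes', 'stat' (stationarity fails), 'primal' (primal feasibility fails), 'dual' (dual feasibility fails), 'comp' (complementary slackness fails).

Gradient of f: grad f(x) = Q x + c = (-2, -2)
Constraint values g_i(x) = a_i^T x - b_i:
  g_1((-3, 3)) = -4
Stationarity residual: grad f(x) + sum_i lambda_i a_i = (0, 0)
  -> stationarity OK
Primal feasibility (all g_i <= 0): OK
Dual feasibility (all lambda_i >= 0): OK
Complementary slackness (lambda_i * g_i(x) = 0 for all i): FAILS

Verdict: the first failing condition is complementary_slackness -> comp.

comp


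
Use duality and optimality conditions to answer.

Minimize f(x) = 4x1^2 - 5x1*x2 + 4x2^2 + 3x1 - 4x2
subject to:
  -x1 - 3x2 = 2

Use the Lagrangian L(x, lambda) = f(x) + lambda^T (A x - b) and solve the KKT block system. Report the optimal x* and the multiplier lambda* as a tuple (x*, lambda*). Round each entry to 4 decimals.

Form the Lagrangian:
  L(x, lambda) = (1/2) x^T Q x + c^T x + lambda^T (A x - b)
Stationarity (grad_x L = 0): Q x + c + A^T lambda = 0.
Primal feasibility: A x = b.

This gives the KKT block system:
  [ Q   A^T ] [ x     ]   [-c ]
  [ A    0  ] [ lambda ] = [ b ]

Solving the linear system:
  x*      = (-0.7727, -0.4091)
  lambda* = (-1.1364)
  f(x*)   = 0.7955

x* = (-0.7727, -0.4091), lambda* = (-1.1364)


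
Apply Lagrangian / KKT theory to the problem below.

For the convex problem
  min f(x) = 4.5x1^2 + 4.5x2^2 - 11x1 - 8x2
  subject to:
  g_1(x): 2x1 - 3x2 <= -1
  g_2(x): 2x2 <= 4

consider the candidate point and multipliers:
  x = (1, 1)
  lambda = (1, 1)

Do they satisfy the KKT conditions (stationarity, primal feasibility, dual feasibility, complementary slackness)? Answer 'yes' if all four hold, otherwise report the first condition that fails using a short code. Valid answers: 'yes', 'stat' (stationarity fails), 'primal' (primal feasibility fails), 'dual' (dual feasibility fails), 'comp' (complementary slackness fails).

Gradient of f: grad f(x) = Q x + c = (-2, 1)
Constraint values g_i(x) = a_i^T x - b_i:
  g_1((1, 1)) = 0
  g_2((1, 1)) = -2
Stationarity residual: grad f(x) + sum_i lambda_i a_i = (0, 0)
  -> stationarity OK
Primal feasibility (all g_i <= 0): OK
Dual feasibility (all lambda_i >= 0): OK
Complementary slackness (lambda_i * g_i(x) = 0 for all i): FAILS

Verdict: the first failing condition is complementary_slackness -> comp.

comp


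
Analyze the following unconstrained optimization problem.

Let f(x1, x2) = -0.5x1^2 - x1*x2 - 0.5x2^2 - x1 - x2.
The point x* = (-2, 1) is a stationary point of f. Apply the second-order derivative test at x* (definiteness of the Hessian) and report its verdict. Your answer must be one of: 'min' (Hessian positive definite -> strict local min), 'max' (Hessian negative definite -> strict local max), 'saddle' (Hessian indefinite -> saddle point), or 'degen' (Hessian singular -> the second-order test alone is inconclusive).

Compute the Hessian H = grad^2 f:
  H = [[-1, -1], [-1, -1]]
Verify stationarity: grad f(x*) = H x* + g = (0, 0).
Eigenvalues of H: -2, 0.
H has a zero eigenvalue (singular; negative semidefinite but not definite), so H is neither positive definite, negative definite, nor indefinite. The second-order test alone is inconclusive -> degen.
(Indeed, f is constant along the null direction of H through x*, so x* is not a strict local extremum.)

degen


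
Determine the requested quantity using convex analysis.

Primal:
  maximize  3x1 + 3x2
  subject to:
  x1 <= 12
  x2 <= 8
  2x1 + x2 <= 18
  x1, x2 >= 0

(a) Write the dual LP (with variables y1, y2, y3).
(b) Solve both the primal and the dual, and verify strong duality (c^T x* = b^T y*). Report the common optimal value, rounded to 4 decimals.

The standard primal-dual pair for 'max c^T x s.t. A x <= b, x >= 0' is:
  Dual:  min b^T y  s.t.  A^T y >= c,  y >= 0.

So the dual LP is:
  minimize  12y1 + 8y2 + 18y3
  subject to:
    y1 + 2y3 >= 3
    y2 + y3 >= 3
    y1, y2, y3 >= 0

Solving the primal: x* = (5, 8).
  primal value c^T x* = 39.
Solving the dual: y* = (0, 1.5, 1.5).
  dual value b^T y* = 39.
Strong duality: c^T x* = b^T y*. Confirmed.

39


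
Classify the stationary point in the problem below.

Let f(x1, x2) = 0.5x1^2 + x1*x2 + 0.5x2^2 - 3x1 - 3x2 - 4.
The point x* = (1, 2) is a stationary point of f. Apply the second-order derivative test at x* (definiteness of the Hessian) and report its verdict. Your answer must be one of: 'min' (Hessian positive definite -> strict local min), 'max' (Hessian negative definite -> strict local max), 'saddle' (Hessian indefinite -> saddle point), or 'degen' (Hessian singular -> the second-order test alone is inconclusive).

Compute the Hessian H = grad^2 f:
  H = [[1, 1], [1, 1]]
Verify stationarity: grad f(x*) = H x* + g = (0, 0).
Eigenvalues of H: 0, 2.
H has a zero eigenvalue (singular; positive semidefinite but not definite), so H is neither positive definite, negative definite, nor indefinite. The second-order test alone is inconclusive -> degen.
(Indeed, f is constant along the null direction of H through x*, so x* is not a strict local extremum.)

degen


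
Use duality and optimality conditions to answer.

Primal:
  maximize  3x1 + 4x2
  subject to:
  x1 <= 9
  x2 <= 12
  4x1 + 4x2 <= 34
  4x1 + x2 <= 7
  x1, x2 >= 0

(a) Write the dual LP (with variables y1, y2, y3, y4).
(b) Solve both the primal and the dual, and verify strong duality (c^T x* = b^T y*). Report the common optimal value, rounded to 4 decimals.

The standard primal-dual pair for 'max c^T x s.t. A x <= b, x >= 0' is:
  Dual:  min b^T y  s.t.  A^T y >= c,  y >= 0.

So the dual LP is:
  minimize  9y1 + 12y2 + 34y3 + 7y4
  subject to:
    y1 + 4y3 + 4y4 >= 3
    y2 + 4y3 + y4 >= 4
    y1, y2, y3, y4 >= 0

Solving the primal: x* = (0, 7).
  primal value c^T x* = 28.
Solving the dual: y* = (0, 0, 0, 4).
  dual value b^T y* = 28.
Strong duality: c^T x* = b^T y*. Confirmed.

28


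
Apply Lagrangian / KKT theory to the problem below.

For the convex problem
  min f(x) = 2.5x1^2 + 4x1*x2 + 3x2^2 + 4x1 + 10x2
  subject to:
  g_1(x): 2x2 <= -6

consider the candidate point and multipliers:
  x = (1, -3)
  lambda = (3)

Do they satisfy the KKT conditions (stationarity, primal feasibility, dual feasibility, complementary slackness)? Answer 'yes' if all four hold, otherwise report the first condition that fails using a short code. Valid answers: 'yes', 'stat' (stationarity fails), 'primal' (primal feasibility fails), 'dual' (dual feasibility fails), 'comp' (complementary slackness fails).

Gradient of f: grad f(x) = Q x + c = (-3, -4)
Constraint values g_i(x) = a_i^T x - b_i:
  g_1((1, -3)) = 0
Stationarity residual: grad f(x) + sum_i lambda_i a_i = (-3, 2)
  -> stationarity FAILS
Primal feasibility (all g_i <= 0): OK
Dual feasibility (all lambda_i >= 0): OK
Complementary slackness (lambda_i * g_i(x) = 0 for all i): OK

Verdict: the first failing condition is stationarity -> stat.

stat


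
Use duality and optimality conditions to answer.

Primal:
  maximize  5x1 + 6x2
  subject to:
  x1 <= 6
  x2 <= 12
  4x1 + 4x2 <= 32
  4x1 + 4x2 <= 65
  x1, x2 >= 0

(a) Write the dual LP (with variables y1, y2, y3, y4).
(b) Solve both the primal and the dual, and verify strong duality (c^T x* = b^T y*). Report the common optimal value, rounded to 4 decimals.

The standard primal-dual pair for 'max c^T x s.t. A x <= b, x >= 0' is:
  Dual:  min b^T y  s.t.  A^T y >= c,  y >= 0.

So the dual LP is:
  minimize  6y1 + 12y2 + 32y3 + 65y4
  subject to:
    y1 + 4y3 + 4y4 >= 5
    y2 + 4y3 + 4y4 >= 6
    y1, y2, y3, y4 >= 0

Solving the primal: x* = (0, 8).
  primal value c^T x* = 48.
Solving the dual: y* = (0, 0, 1.5, 0).
  dual value b^T y* = 48.
Strong duality: c^T x* = b^T y*. Confirmed.

48


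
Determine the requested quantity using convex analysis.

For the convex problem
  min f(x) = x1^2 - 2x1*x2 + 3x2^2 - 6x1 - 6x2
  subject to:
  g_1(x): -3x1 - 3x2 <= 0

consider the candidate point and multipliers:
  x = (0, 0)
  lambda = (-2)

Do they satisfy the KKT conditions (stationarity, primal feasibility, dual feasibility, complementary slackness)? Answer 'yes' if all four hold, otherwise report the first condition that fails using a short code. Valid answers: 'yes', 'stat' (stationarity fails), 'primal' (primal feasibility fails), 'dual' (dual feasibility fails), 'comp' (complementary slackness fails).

Gradient of f: grad f(x) = Q x + c = (-6, -6)
Constraint values g_i(x) = a_i^T x - b_i:
  g_1((0, 0)) = 0
Stationarity residual: grad f(x) + sum_i lambda_i a_i = (0, 0)
  -> stationarity OK
Primal feasibility (all g_i <= 0): OK
Dual feasibility (all lambda_i >= 0): FAILS
Complementary slackness (lambda_i * g_i(x) = 0 for all i): OK

Verdict: the first failing condition is dual_feasibility -> dual.

dual


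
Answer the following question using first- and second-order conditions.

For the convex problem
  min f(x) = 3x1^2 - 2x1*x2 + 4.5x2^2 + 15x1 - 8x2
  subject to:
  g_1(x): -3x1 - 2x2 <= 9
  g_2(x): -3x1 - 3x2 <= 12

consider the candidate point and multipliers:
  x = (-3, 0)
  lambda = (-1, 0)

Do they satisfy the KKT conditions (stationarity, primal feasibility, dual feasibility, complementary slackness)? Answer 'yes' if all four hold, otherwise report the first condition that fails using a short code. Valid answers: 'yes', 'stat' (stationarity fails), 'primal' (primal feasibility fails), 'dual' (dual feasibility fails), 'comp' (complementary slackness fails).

Gradient of f: grad f(x) = Q x + c = (-3, -2)
Constraint values g_i(x) = a_i^T x - b_i:
  g_1((-3, 0)) = 0
  g_2((-3, 0)) = -3
Stationarity residual: grad f(x) + sum_i lambda_i a_i = (0, 0)
  -> stationarity OK
Primal feasibility (all g_i <= 0): OK
Dual feasibility (all lambda_i >= 0): FAILS
Complementary slackness (lambda_i * g_i(x) = 0 for all i): OK

Verdict: the first failing condition is dual_feasibility -> dual.

dual


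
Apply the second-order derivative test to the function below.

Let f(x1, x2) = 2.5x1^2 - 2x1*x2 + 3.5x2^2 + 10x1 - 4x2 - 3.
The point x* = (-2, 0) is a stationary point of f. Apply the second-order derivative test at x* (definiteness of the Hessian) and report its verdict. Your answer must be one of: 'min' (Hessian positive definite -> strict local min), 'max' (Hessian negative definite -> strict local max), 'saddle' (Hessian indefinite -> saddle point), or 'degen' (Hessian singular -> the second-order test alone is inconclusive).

Compute the Hessian H = grad^2 f:
  H = [[5, -2], [-2, 7]]
Verify stationarity: grad f(x*) = H x* + g = (0, 0).
Eigenvalues of H: 3.7639, 8.2361.
Both eigenvalues > 0, so H is positive definite -> x* is a strict local min.

min


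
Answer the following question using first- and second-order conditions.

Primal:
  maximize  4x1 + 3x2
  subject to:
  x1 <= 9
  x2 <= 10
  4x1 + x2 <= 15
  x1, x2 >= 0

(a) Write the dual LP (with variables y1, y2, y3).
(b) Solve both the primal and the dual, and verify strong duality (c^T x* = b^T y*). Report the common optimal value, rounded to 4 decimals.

The standard primal-dual pair for 'max c^T x s.t. A x <= b, x >= 0' is:
  Dual:  min b^T y  s.t.  A^T y >= c,  y >= 0.

So the dual LP is:
  minimize  9y1 + 10y2 + 15y3
  subject to:
    y1 + 4y3 >= 4
    y2 + y3 >= 3
    y1, y2, y3 >= 0

Solving the primal: x* = (1.25, 10).
  primal value c^T x* = 35.
Solving the dual: y* = (0, 2, 1).
  dual value b^T y* = 35.
Strong duality: c^T x* = b^T y*. Confirmed.

35


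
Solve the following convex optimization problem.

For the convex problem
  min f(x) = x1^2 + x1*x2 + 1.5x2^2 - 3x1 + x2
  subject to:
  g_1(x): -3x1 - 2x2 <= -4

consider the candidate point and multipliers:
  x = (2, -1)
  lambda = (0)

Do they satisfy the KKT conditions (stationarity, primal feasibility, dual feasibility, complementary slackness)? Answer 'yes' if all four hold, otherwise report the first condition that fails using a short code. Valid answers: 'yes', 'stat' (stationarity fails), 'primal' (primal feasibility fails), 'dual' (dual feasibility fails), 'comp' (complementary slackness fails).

Gradient of f: grad f(x) = Q x + c = (0, 0)
Constraint values g_i(x) = a_i^T x - b_i:
  g_1((2, -1)) = 0
Stationarity residual: grad f(x) + sum_i lambda_i a_i = (0, 0)
  -> stationarity OK
Primal feasibility (all g_i <= 0): OK
Dual feasibility (all lambda_i >= 0): OK
Complementary slackness (lambda_i * g_i(x) = 0 for all i): OK

Verdict: yes, KKT holds.

yes


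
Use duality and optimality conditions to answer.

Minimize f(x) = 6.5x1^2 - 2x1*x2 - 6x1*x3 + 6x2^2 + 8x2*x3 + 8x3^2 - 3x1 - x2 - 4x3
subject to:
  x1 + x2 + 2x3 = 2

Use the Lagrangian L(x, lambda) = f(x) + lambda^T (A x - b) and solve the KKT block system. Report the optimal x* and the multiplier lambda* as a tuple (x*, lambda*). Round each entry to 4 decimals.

Form the Lagrangian:
  L(x, lambda) = (1/2) x^T Q x + c^T x + lambda^T (A x - b)
Stationarity (grad_x L = 0): Q x + c + A^T lambda = 0.
Primal feasibility: A x = b.

This gives the KKT block system:
  [ Q   A^T ] [ x     ]   [-c ]
  [ A    0  ] [ lambda ] = [ b ]

Solving the linear system:
  x*      = (0.6612, -0.2077, 0.7732)
  lambda* = (-1.3716)
  f(x*)   = -1.0628

x* = (0.6612, -0.2077, 0.7732), lambda* = (-1.3716)


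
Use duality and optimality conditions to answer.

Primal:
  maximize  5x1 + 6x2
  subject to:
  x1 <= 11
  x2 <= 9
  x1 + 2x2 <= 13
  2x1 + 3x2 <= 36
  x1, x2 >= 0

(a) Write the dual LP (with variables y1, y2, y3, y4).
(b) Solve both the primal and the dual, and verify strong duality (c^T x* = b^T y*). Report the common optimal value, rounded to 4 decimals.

The standard primal-dual pair for 'max c^T x s.t. A x <= b, x >= 0' is:
  Dual:  min b^T y  s.t.  A^T y >= c,  y >= 0.

So the dual LP is:
  minimize  11y1 + 9y2 + 13y3 + 36y4
  subject to:
    y1 + y3 + 2y4 >= 5
    y2 + 2y3 + 3y4 >= 6
    y1, y2, y3, y4 >= 0

Solving the primal: x* = (11, 1).
  primal value c^T x* = 61.
Solving the dual: y* = (2, 0, 3, 0).
  dual value b^T y* = 61.
Strong duality: c^T x* = b^T y*. Confirmed.

61


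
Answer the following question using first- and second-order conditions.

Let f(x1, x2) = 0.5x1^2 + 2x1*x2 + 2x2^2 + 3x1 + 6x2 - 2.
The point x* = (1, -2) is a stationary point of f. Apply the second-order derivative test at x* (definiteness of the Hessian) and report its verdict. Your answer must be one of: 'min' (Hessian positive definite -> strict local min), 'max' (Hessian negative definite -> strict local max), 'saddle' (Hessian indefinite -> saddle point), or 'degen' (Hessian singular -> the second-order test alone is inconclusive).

Compute the Hessian H = grad^2 f:
  H = [[1, 2], [2, 4]]
Verify stationarity: grad f(x*) = H x* + g = (0, 0).
Eigenvalues of H: 0, 5.
H has a zero eigenvalue (singular; positive semidefinite but not definite), so H is neither positive definite, negative definite, nor indefinite. The second-order test alone is inconclusive -> degen.
(Indeed, f is constant along the null direction of H through x*, so x* is not a strict local extremum.)

degen


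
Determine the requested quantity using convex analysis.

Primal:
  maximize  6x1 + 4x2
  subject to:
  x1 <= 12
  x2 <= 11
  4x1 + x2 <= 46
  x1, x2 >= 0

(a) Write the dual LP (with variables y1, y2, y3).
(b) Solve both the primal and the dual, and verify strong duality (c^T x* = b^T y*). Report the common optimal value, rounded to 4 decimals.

The standard primal-dual pair for 'max c^T x s.t. A x <= b, x >= 0' is:
  Dual:  min b^T y  s.t.  A^T y >= c,  y >= 0.

So the dual LP is:
  minimize  12y1 + 11y2 + 46y3
  subject to:
    y1 + 4y3 >= 6
    y2 + y3 >= 4
    y1, y2, y3 >= 0

Solving the primal: x* = (8.75, 11).
  primal value c^T x* = 96.5.
Solving the dual: y* = (0, 2.5, 1.5).
  dual value b^T y* = 96.5.
Strong duality: c^T x* = b^T y*. Confirmed.

96.5


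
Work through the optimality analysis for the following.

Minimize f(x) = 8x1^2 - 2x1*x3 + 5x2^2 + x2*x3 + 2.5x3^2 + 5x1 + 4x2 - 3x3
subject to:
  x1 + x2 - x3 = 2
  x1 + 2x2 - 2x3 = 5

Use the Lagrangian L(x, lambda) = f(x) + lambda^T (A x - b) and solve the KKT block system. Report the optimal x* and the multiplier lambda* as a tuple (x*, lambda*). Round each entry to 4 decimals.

Form the Lagrangian:
  L(x, lambda) = (1/2) x^T Q x + c^T x + lambda^T (A x - b)
Stationarity (grad_x L = 0): Q x + c + A^T lambda = 0.
Primal feasibility: A x = b.

This gives the KKT block system:
  [ Q   A^T ] [ x     ]   [-c ]
  [ A    0  ] [ lambda ] = [ b ]

Solving the linear system:
  x*      = (-1, 0.8824, -2.1176)
  lambda* = (24.2353, -17.4706)
  f(x*)   = 21.8824

x* = (-1, 0.8824, -2.1176), lambda* = (24.2353, -17.4706)


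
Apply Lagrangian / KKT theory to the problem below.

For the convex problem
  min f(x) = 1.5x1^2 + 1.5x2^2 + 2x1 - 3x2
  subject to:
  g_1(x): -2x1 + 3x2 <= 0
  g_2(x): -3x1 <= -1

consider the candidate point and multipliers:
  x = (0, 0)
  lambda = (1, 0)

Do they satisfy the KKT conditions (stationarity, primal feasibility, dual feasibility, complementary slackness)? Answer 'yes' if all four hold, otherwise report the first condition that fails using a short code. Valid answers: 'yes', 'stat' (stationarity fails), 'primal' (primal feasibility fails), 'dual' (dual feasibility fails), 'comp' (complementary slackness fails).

Gradient of f: grad f(x) = Q x + c = (2, -3)
Constraint values g_i(x) = a_i^T x - b_i:
  g_1((0, 0)) = 0
  g_2((0, 0)) = 1
Stationarity residual: grad f(x) + sum_i lambda_i a_i = (0, 0)
  -> stationarity OK
Primal feasibility (all g_i <= 0): FAILS
Dual feasibility (all lambda_i >= 0): OK
Complementary slackness (lambda_i * g_i(x) = 0 for all i): OK

Verdict: the first failing condition is primal_feasibility -> primal.

primal
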